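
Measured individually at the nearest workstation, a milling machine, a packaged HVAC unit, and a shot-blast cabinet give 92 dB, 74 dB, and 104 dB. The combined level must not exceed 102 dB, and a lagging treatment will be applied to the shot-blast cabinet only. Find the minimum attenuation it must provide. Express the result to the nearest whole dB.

Fixed contribution from the other sources: Σ 10^(L/10) = 10^(92/10) + 10^(74/10) = 1.610e+09 (92.07 dB).
To meet 102 dB overall, the treated shot-blast cabinet may contribute at most 10^(102/10) − 1.610e+09 = 1.424e+10, i.e. 101.53 dB.
Required insertion loss = 104 − 101.53 = 2.47 dB.

2 dB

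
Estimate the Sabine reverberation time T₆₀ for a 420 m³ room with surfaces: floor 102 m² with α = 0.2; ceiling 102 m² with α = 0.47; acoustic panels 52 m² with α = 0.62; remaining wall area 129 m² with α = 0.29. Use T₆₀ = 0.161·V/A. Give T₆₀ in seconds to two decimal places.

0.49 s

Summing Sᵢαᵢ: 102·0.2 + 102·0.47 + 52·0.62 + 129·0.29 = 137.99 m².
T₆₀ = 0.161·V/A = 0.161·420/137.99 = 0.490 s.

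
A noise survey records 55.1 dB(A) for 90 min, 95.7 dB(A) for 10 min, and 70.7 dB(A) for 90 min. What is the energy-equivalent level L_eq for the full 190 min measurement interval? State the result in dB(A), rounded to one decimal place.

83.0 dB(A)

L_eq = 10·log₁₀[(1/T)·Σ tᵢ·10^(Lᵢ/10)] with T = 190 min.
Σ tᵢ·10^(Lᵢ/10) = 90·10^(55.1/10) + 10·10^(95.7/10) + 90·10^(70.7/10) = 3.824e+10.
L_eq = 10·log₁₀(3.824e+10/190) = 83.04 dB(A).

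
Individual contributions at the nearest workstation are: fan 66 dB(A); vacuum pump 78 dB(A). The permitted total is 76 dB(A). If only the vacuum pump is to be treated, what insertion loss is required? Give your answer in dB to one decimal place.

2.5 dB

Everything except the vacuum pump sums to 10^(66/10) = 3.981e+06 in linear terms, 66.00 dB(A).
The limit corresponds to 10^(76/10) = 3.981e+07; subtracting the fixed part leaves 3.583e+07 for the vacuum pump, i.e. 75.54 dB(A).
So the vacuum pump must be reduced from 78 to 75.54 dB(A): IL = 2.46 dB.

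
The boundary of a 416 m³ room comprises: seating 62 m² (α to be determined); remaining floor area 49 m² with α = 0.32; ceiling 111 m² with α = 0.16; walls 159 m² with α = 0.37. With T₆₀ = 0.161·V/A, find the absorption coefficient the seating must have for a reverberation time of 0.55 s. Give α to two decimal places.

A = 0.161·V/T₆₀ = 0.161·416/0.55 = 121.77 m² sabins.
Absorption from the other surfaces = 49·0.32 + 111·0.16 + 159·0.37 = 92.27 m², so the seating must supply 29.50 m² over 62 m².
α = 29.50/62 = 0.476.

0.48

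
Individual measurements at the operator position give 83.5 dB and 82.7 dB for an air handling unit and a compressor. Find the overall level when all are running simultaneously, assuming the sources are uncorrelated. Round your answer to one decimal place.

86.1 dB

For uncorrelated sources the intensities add, so convert each level to linear form, sum, and take 10·log₁₀ of the total.
Σ 10^(L/10) = 10^(83.5/10) + 10^(82.7/10) = 4.101e+08.
L_total = 10·log₁₀(4.101e+08) = 86.13 dB.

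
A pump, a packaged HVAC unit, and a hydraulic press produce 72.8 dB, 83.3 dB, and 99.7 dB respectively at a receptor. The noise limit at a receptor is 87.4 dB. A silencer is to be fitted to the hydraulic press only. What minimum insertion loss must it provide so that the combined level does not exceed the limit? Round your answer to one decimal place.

Everything except the hydraulic press sums to 10^(72.8/10) + 10^(83.3/10) = 2.329e+08 in linear terms, 83.67 dB.
The limit corresponds to 10^(87.4/10) = 5.495e+08; subtracting the fixed part leaves 3.167e+08 for the hydraulic press, i.e. 85.01 dB.
So the hydraulic press must be reduced from 99.7 to 85.01 dB: IL = 14.69 dB.

14.7 dB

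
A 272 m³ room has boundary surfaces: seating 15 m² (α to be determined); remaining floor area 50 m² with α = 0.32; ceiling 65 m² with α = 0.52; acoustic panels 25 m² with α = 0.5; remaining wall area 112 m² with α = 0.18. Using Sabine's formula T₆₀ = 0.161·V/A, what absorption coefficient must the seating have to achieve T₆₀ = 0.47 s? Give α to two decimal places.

From T₆₀ = 0.161·V/A, the target T₆₀ = 0.47 s needs A = 0.161·272/0.47 = 93.17 m².
Absorption from the other surfaces = 50·0.32 + 65·0.52 + 25·0.5 + 112·0.18 = 82.46 m², so the seating must supply 10.71 m² over 15 m².
α = 10.71/15 = 0.714.

0.71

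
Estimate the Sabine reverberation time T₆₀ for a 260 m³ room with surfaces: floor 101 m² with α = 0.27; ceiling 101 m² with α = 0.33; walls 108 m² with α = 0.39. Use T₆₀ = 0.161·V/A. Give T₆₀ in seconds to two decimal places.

0.41 s

Total absorption A = 101·0.27 + 101·0.33 + 108·0.39 = 102.72 m² sabins.
T₆₀ = 0.161 × 260 / 102.72 = 0.408 s.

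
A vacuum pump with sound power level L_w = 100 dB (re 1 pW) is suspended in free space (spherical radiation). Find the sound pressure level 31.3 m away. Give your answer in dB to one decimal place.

Free-field spherical radiation: L_p = L_w − 10·log₁₀(4π·r²), r = 31.3 m.
4π·r² = 1.231e+04 m², 10·log₁₀ of that is 40.903 dB.
L_p = 100 − 40.903 = 59.10 dB.

59.1 dB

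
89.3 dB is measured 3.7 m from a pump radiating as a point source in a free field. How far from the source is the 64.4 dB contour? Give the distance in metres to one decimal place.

Point-source spreading drops the level by 20·log₁₀(r₂/r₁); inverting, r₂/r₁ = 10^(ΔL/20).
r₂ = 3.7·10^((89.3−64.4)/20) = 3.7·10^(24.9/20) = 65.04 m.

65.0 m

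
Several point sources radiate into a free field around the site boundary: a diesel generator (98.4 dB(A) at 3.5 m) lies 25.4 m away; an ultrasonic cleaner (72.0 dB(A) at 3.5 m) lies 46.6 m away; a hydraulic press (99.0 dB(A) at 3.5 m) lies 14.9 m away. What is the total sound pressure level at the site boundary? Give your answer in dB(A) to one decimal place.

87.6 dB(A)

First find each source's level at the receiver (point-source: −20·log₁₀(r/r_ref)), then combine on an intensity basis.
diesel generator: 98.4 − 20·log₁₀(25.4/3.5) = 98.4 − 17.22 = 81.18 dB(A).
ultrasonic cleaner: 72.0 − 20·log₁₀(46.6/3.5) = 72.0 − 22.49 = 49.51 dB(A).
hydraulic press: 99.0 − 20·log₁₀(14.9/3.5) = 99.0 − 12.58 = 86.42 dB(A).
Σ 10^(L/10) = 5.697e+08 → L_total = 10·log₁₀(5.697e+08) = 87.56 dB(A).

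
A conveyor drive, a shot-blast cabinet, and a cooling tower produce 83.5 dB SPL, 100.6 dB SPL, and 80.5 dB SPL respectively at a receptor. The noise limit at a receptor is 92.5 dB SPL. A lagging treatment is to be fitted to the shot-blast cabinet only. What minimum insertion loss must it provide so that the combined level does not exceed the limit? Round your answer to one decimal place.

The untreated sources together contribute 10^(83.5/10) + 10^(80.5/10) = 3.361e+08, i.e. 85.26 dB SPL.
To meet 92.5 dB SPL overall, the treated shot-blast cabinet may contribute at most 10^(92.5/10) − 3.361e+08 = 1.442e+09, i.e. 91.59 dB SPL.
So the shot-blast cabinet must be reduced from 100.6 to 91.59 dB SPL: IL = 9.01 dB.

9.0 dB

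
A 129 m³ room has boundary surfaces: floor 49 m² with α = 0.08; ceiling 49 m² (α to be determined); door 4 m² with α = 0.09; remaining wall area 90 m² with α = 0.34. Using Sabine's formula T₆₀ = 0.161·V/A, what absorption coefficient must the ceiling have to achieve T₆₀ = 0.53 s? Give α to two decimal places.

A = 0.161·V/T₆₀ = 0.161·129/0.53 = 39.19 m² sabins.
Absorption from the other surfaces = 49·0.08 + 4·0.09 + 90·0.34 = 34.88 m², so the ceiling must supply 4.31 m² over 49 m².
α = 4.31/49 = 0.088.

0.09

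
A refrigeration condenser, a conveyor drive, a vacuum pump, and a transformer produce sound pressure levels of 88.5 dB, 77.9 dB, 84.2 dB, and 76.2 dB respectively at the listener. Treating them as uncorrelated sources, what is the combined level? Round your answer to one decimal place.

90.3 dB

Incoherent sources combine by intensity addition: L_total = 10·log₁₀(Σ 10^(L_i/10)).
Σ 10^(L/10) = 10^(88.5/10) + 10^(77.9/10) + 10^(84.2/10) + 10^(76.2/10) = 1.074e+09.
L_total = 10·log₁₀(1.074e+09) = 90.31 dB.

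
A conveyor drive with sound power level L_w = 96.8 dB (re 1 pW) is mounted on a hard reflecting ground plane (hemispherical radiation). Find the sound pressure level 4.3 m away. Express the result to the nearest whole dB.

Free-field hemispherical radiation: L_p = L_w − 10·log₁₀(2π·r²), r = 4.3 m.
2π·r² = 116.2 m², 10·log₁₀ of that is 20.651 dB.
L_p = 96.8 − 20.651 = 76.15 dB.

76 dB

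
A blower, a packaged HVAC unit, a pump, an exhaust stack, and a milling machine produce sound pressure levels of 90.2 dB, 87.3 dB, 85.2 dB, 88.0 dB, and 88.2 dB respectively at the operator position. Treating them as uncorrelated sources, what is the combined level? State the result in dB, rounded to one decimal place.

95.1 dB

For uncorrelated sources the intensities add, so convert each level to linear form, sum, and take 10·log₁₀ of the total.
Σ 10^(L/10) = 10^(90.2/10) + 10^(87.3/10) + 10^(85.2/10) + 10^(88.0/10) + 10^(88.2/10) = 3.207e+09.
L_total = 10·log₁₀(3.207e+09) = 95.06 dB.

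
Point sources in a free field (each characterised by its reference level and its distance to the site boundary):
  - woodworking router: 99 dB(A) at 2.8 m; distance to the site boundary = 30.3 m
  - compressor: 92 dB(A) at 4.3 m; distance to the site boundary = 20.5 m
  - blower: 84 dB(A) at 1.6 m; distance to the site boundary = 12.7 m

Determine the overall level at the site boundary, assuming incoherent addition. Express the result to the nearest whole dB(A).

82 dB(A)

Propagate each source to the receiver with L = L_ref − 20·log₁₀(r/r_ref), then add intensities.
woodworking router: 99 − 20·log₁₀(30.3/2.8) = 99 − 20.69 = 78.31 dB(A).
compressor: 92 − 20·log₁₀(20.5/4.3) = 92 − 13.57 = 78.43 dB(A).
blower: 84 − 20·log₁₀(12.7/1.6) = 84 − 17.99 = 66.01 dB(A).
Σ 10^(L/10) = 1.415e+08 → L_total = 10·log₁₀(1.415e+08) = 81.51 dB(A).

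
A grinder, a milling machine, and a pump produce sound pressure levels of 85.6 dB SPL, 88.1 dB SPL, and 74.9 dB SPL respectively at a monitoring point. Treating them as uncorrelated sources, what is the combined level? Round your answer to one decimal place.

90.2 dB SPL

Incoherent sources combine by intensity addition: L_total = 10·log₁₀(Σ 10^(L_i/10)).
Σ 10^(L/10) = 10^(85.6/10) + 10^(88.1/10) + 10^(74.9/10) = 1.040e+09.
L_total = 10·log₁₀(1.040e+09) = 90.17 dB SPL.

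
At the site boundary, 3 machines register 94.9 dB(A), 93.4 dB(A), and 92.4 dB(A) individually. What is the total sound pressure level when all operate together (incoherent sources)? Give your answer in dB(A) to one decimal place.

Incoherent sources combine by intensity addition: L_total = 10·log₁₀(Σ 10^(L_i/10)).
Σ 10^(L/10) = 10^(94.9/10) + 10^(93.4/10) + 10^(92.4/10) = 7.016e+09.
L_total = 10·log₁₀(7.016e+09) = 98.46 dB(A).

98.5 dB(A)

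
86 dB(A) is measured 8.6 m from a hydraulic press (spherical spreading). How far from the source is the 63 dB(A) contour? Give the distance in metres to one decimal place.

Point-source spreading drops the level by 20·log₁₀(r₂/r₁); inverting, r₂/r₁ = 10^(ΔL/20).
r₂ = 8.6·10^((86−63)/20) = 8.6·10^(23.0/20) = 121.48 m.

121.5 m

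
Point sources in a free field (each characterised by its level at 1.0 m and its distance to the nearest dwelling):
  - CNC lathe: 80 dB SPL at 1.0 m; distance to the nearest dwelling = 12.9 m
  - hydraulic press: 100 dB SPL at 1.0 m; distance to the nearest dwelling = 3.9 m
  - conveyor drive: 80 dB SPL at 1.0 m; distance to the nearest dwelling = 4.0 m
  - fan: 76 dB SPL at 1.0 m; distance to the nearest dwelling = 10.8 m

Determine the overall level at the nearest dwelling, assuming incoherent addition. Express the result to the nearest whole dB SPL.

88 dB SPL

Propagate each source to the receiver with L = L_ref − 20·log₁₀(r/r_ref), then add intensities.
CNC lathe: 80 − 20·log₁₀(12.9/1.0) = 80 − 22.21 = 57.79 dB SPL.
hydraulic press: 100 − 20·log₁₀(3.9/1.0) = 100 − 11.82 = 88.18 dB SPL.
conveyor drive: 80 − 20·log₁₀(4.0/1.0) = 80 − 12.04 = 67.96 dB SPL.
fan: 76 − 20·log₁₀(10.8/1.0) = 76 − 20.67 = 55.33 dB SPL.
Σ 10^(L/10) = 6.647e+08 → L_total = 10·log₁₀(6.647e+08) = 88.23 dB SPL.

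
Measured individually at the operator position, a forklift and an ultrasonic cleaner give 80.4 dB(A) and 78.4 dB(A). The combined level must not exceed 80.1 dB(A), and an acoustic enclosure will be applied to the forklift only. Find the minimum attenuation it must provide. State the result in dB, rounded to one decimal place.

Everything except the forklift sums to 10^(78.4/10) = 6.918e+07 in linear terms, 78.40 dB(A).
To meet 80.1 dB(A) overall, the treated forklift may contribute at most 10^(80.1/10) − 6.918e+07 = 3.315e+07, i.e. 75.20 dB(A).
Required insertion loss = 80.4 − 75.20 = 5.20 dB.

5.2 dB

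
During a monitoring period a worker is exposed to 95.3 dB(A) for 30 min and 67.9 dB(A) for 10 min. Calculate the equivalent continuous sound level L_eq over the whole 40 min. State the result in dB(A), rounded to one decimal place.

L_eq = 10·log₁₀[(1/T)·Σ tᵢ·10^(Lᵢ/10)] with T = 40 min.
Σ tᵢ·10^(Lᵢ/10) = 30·10^(95.3/10) + 10·10^(67.9/10) = 1.017e+11.
L_eq = 10·log₁₀(1.017e+11/40) = 94.05 dB(A).

94.1 dB(A)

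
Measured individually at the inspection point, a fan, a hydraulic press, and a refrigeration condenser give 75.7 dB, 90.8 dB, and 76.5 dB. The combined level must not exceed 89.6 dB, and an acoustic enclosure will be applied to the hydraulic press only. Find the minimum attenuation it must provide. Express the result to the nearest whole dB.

2 dB

Fixed contribution from the other sources: Σ 10^(L/10) = 10^(75.7/10) + 10^(76.5/10) = 8.182e+07 (79.13 dB).
The limit corresponds to 10^(89.6/10) = 9.120e+08; subtracting the fixed part leaves 8.302e+08 for the hydraulic press, i.e. 89.19 dB.
So the hydraulic press must be reduced from 90.8 to 89.19 dB: IL = 1.61 dB.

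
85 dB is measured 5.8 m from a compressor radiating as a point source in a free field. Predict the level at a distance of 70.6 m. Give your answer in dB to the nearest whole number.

Point-source attenuation: ΔL = 20·log₁₀(r₂/r₁) = 20·log₁₀(70.6/5.8) = 21.708 dB.
L₂ = 85 − 20·log₁₀(70.6/5.8) = 85 − 21.708 = 63.29 dB.

63 dB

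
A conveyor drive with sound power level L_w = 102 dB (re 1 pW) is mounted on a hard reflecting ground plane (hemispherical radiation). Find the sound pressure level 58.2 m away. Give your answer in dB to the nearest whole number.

59 dB

L_p = L_w − 10·log₁₀(2π·r²) with r = 58.2 m.
2π·r² = 2.128e+04 m², 10·log₁₀ of that is 43.280 dB.
L_p = 102 − 43.280 = 58.72 dB.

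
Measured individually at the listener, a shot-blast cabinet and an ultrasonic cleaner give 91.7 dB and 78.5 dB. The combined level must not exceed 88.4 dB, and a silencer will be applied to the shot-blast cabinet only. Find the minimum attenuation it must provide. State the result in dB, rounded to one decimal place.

Everything except the shot-blast cabinet sums to 10^(78.5/10) = 7.079e+07 in linear terms, 78.50 dB.
The limit corresponds to 10^(88.4/10) = 6.918e+08; subtracting the fixed part leaves 6.210e+08 for the shot-blast cabinet, i.e. 87.93 dB.
Required insertion loss = 91.7 − 87.93 = 3.77 dB.

3.8 dB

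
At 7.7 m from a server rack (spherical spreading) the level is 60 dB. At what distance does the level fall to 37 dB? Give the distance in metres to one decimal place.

108.8 m

The 23.0 dB drop corresponds to a distance ratio of 10^(23.0/20) for a point source.
r₂ = 7.7·10^((60−37)/20) = 7.7·10^(23.0/20) = 108.77 m.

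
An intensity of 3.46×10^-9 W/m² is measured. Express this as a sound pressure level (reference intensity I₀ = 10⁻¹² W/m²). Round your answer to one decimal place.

I/I₀ = 3.46×10^-9/10⁻¹² = 3.46×10^3, and L = 10·log₁₀(I/I₀).
L = 10·(0.5391 + 3) = 35.39 dB.

35.4 dB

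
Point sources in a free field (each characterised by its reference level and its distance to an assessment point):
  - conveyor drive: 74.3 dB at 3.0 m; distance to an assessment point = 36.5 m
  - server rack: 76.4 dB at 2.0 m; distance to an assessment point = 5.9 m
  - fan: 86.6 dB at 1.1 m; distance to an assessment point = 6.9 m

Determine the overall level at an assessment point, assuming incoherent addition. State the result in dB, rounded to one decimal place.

72.3 dB

Apply inverse-square spreading to bring every level to the receiver, then sum 10^(L/10).
conveyor drive: 74.3 − 20·log₁₀(36.5/3.0) = 74.3 − 21.70 = 52.60 dB.
server rack: 76.4 − 20·log₁₀(5.9/2.0) = 76.4 − 9.40 = 67.00 dB.
fan: 86.6 − 20·log₁₀(6.9/1.1) = 86.6 − 15.95 = 70.65 dB.
Σ 10^(L/10) = 1.681e+07 → L_total = 10·log₁₀(1.681e+07) = 72.26 dB.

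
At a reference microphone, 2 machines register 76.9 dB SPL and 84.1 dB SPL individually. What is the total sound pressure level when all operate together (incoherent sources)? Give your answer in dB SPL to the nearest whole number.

85 dB SPL

For uncorrelated sources the intensities add, so convert each level to linear form, sum, and take 10·log₁₀ of the total.
Σ 10^(L/10) = 10^(76.9/10) + 10^(84.1/10) = 3.060e+08.
L_total = 10·log₁₀(3.060e+08) = 84.86 dB SPL.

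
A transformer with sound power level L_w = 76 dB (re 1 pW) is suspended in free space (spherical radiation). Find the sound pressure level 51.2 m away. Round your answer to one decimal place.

30.8 dB

Free-field spherical radiation: L_p = L_w − 10·log₁₀(4π·r²), r = 51.2 m.
4π·r² = 3.294e+04 m², 10·log₁₀ of that is 45.177 dB.
L_p = 76 − 45.177 = 30.82 dB.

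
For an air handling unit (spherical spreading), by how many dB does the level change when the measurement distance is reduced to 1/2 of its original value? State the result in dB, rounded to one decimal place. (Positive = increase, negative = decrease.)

+6.0 dB

A point source loses 6 dB per doubling of distance; generally ΔL = −20·log₁₀(r₂/r₁).
ΔL = −20·log₁₀(0.5) = +6.02 dB.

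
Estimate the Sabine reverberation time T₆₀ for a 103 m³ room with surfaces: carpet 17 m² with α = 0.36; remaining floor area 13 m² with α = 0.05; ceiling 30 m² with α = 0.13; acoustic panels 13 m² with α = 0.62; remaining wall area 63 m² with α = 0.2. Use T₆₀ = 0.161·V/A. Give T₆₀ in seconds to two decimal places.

A = Σ Sᵢαᵢ = 17·0.36 + 13·0.05 + 30·0.13 + 13·0.62 + 63·0.2 = 31.33 m².
T₆₀ = 0.161·V/A = 0.161·103/31.33 = 0.529 s.

0.53 s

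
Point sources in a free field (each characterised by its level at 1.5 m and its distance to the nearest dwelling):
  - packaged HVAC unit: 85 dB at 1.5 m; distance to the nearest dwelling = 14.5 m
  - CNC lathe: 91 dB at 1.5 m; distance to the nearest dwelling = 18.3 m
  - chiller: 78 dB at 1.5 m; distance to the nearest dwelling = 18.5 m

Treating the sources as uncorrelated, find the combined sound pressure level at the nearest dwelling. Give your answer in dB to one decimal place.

First find each source's level at the receiver (point-source: −20·log₁₀(r/r_ref)), then combine on an intensity basis.
packaged HVAC unit: 85 − 20·log₁₀(14.5/1.5) = 85 − 19.71 = 65.29 dB.
CNC lathe: 91 − 20·log₁₀(18.3/1.5) = 91 − 21.73 = 69.27 dB.
chiller: 78 − 20·log₁₀(18.5/1.5) = 78 − 21.82 = 56.18 dB.
Σ 10^(L/10) = 1.226e+07 → L_total = 10·log₁₀(1.226e+07) = 70.88 dB.

70.9 dB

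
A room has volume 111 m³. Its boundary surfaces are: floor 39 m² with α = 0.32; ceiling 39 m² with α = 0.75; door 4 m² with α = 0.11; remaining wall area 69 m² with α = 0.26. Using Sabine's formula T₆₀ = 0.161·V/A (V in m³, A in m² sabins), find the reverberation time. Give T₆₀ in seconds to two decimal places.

0.30 s

Total absorption A = 39·0.32 + 39·0.75 + 4·0.11 + 69·0.26 = 60.11 m² sabins.
T₆₀ = 0.161·V/A = 0.161·111/60.11 = 0.297 s.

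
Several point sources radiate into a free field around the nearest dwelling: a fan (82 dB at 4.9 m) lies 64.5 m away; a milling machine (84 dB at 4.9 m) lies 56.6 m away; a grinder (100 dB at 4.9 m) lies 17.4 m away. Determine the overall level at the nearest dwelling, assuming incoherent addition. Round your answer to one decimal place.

89.0 dB

Propagate each source to the receiver with L = L_ref − 20·log₁₀(r/r_ref), then add intensities.
fan: 82 − 20·log₁₀(64.5/4.9) = 82 − 22.39 = 59.61 dB.
milling machine: 84 − 20·log₁₀(56.6/4.9) = 84 − 21.25 = 62.75 dB.
grinder: 100 − 20·log₁₀(17.4/4.9) = 100 − 11.01 = 88.99 dB.
Σ 10^(L/10) = 7.958e+08 → L_total = 10·log₁₀(7.958e+08) = 89.01 dB.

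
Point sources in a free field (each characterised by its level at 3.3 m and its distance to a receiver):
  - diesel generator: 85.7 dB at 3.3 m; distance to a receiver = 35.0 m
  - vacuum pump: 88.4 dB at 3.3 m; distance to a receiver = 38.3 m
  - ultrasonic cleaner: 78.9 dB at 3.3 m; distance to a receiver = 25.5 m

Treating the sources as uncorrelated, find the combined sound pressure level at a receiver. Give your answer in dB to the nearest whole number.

First find each source's level at the receiver (point-source: −20·log₁₀(r/r_ref)), then combine on an intensity basis.
diesel generator: 85.7 − 20·log₁₀(35.0/3.3) = 85.7 − 20.51 = 65.19 dB.
vacuum pump: 88.4 − 20·log₁₀(38.3/3.3) = 88.4 − 21.29 = 67.11 dB.
ultrasonic cleaner: 78.9 − 20·log₁₀(25.5/3.3) = 78.9 − 17.76 = 61.14 dB.
Σ 10^(L/10) = 9.739e+06 → L_total = 10·log₁₀(9.739e+06) = 69.89 dB.

70 dB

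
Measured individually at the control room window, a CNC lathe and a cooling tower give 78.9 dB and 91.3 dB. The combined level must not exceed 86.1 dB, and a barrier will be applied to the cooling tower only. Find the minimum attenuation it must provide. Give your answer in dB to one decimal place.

6.1 dB

The untreated sources together contribute 10^(78.9/10) = 7.762e+07, i.e. 78.90 dB.
The limit corresponds to 10^(86.1/10) = 4.074e+08; subtracting the fixed part leaves 3.298e+08 for the cooling tower, i.e. 85.18 dB.
So the cooling tower must be reduced from 91.3 to 85.18 dB: IL = 6.12 dB.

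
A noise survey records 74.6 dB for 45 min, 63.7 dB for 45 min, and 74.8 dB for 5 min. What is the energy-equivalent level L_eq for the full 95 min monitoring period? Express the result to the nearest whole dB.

L_eq = 10·log₁₀[(1/T)·Σ tᵢ·10^(Lᵢ/10)] with T = 95 min.
Σ tᵢ·10^(Lᵢ/10) = 45·10^(74.6/10) + 45·10^(63.7/10) + 5·10^(74.8/10) = 1.554e+09.
L_eq = 10·log₁₀(1.554e+09/95) = 72.14 dB.

72 dB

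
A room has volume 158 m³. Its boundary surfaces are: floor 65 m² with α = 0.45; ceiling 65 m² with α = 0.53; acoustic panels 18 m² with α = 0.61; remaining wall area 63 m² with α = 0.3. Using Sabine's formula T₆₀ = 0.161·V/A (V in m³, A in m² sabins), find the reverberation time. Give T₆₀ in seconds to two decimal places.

Total absorption A = 65·0.45 + 65·0.53 + 18·0.61 + 63·0.3 = 93.58 m² sabins.
T₆₀ = 0.161 × 158 / 93.58 = 0.272 s.

0.27 s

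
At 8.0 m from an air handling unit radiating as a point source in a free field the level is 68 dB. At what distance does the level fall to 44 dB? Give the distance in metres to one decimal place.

For a point source L₁ − L₂ = 20·log₁₀(r₂/r₁), so r₂ = r₁·10^((L₁−L₂)/20).
r₂ = 8.0·10^((68−44)/20) = 8.0·10^(24.0/20) = 126.79 m.

126.8 m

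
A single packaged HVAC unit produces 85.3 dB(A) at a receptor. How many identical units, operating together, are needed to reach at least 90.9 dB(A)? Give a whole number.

The shortfall is 90.9 − 85.3 = 5.6 dB, and N units add 10·log₁₀ N, so need 10·log₁₀ N ≥ 5.6.
N ≥ 10^(5.6/10) = 3.631, so N = 4.

4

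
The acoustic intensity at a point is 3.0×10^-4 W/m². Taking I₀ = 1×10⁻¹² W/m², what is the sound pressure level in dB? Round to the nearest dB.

I/I₀ = 3.0×10^-4/10⁻¹² = 3.0×10^8, and L = 10·log₁₀(I/I₀).
L = 10·(0.4771 + 8) = 84.77 dB.

85 dB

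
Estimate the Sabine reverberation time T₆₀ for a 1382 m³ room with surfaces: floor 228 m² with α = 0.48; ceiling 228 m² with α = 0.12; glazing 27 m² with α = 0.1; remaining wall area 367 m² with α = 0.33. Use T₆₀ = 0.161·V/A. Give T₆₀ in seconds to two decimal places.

0.85 s

A = Σ Sᵢαᵢ = 228·0.48 + 228·0.12 + 27·0.1 + 367·0.33 = 260.61 m².
T₆₀ = 0.161 × 1382 / 260.61 = 0.854 s.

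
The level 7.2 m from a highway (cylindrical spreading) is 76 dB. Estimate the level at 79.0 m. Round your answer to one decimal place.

Cylindrical spreading from a line source gives a 10·log₁₀(r₂/r₁) drop.
L₂ = 76 − 10·log₁₀(79.0/7.2) = 76 − 10.403 = 65.60 dB.

65.6 dB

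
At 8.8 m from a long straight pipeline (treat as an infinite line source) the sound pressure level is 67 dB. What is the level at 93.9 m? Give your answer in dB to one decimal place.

56.7 dB

Cylindrical spreading from a line source gives a 10·log₁₀(r₂/r₁) drop.
L₂ = 67 − 10·log₁₀(93.9/8.8) = 67 − 10.282 = 56.72 dB.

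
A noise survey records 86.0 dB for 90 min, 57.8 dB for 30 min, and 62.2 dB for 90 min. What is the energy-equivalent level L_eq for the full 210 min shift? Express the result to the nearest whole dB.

Weight each interval's intensity by its duration and average over T = 210 min:
Σ tᵢ·10^(Lᵢ/10) = 90·10^(86.0/10) + 30·10^(57.8/10) + 90·10^(62.2/10) = 3.600e+10.
L_eq = 10·log₁₀(3.600e+10/210) = 82.34 dB.

82 dB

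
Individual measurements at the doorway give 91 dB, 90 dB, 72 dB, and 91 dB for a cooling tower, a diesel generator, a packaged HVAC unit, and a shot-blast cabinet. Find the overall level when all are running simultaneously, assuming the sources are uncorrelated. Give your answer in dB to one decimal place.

95.5 dB

For uncorrelated sources the intensities add, so convert each level to linear form, sum, and take 10·log₁₀ of the total.
Σ 10^(L/10) = 10^(91/10) + 10^(90/10) + 10^(72/10) + 10^(91/10) = 3.534e+09.
L_total = 10·log₁₀(3.534e+09) = 95.48 dB.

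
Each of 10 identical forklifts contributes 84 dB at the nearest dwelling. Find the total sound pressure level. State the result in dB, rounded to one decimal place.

With 10 equal, uncorrelated contributions the intensity is 10× that of one unit, giving a rise of 10·log₁₀ 10.
L_total = 84 + 10·log₁₀(10) = 84 + 10.000 = 94.00 dB.

94.0 dB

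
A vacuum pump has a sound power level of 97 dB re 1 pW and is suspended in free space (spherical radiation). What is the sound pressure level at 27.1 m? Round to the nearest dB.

57 dB

Free-field spherical radiation: L_p = L_w − 10·log₁₀(4π·r²), r = 27.1 m.
4π·r² = 9229 m², 10·log₁₀ of that is 39.651 dB.
L_p = 97 − 39.651 = 57.35 dB.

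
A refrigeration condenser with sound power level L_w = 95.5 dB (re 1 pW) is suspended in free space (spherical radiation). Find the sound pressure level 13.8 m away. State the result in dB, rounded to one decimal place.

L_p = L_w − 10·log₁₀(4π·r²) with r = 13.8 m.
4π·r² = 2393 m², 10·log₁₀ of that is 33.790 dB.
L_p = 95.5 − 33.790 = 61.71 dB.

61.7 dB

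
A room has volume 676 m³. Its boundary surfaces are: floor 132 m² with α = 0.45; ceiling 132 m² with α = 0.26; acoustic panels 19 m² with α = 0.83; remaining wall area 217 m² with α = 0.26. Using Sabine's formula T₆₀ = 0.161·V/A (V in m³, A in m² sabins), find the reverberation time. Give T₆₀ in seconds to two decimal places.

Summing Sᵢαᵢ: 132·0.45 + 132·0.26 + 19·0.83 + 217·0.26 = 165.91 m².
T₆₀ = 0.161·V/A = 0.161·676/165.91 = 0.656 s.

0.66 s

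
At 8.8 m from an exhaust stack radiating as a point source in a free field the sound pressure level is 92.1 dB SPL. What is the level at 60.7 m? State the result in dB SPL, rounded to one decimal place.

75.3 dB SPL

Point-source attenuation: ΔL = 20·log₁₀(r₂/r₁) = 20·log₁₀(60.7/8.8) = 16.774 dB.
L₂ = 92.1 − 20·log₁₀(60.7/8.8) = 92.1 − 16.774 = 75.33 dB SPL.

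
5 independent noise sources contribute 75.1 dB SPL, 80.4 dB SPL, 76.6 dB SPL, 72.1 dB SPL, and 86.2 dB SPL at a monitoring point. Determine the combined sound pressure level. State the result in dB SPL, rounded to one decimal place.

Incoherent sources combine by intensity addition: L_total = 10·log₁₀(Σ 10^(L_i/10)).
Σ 10^(L/10) = 10^(75.1/10) + 10^(80.4/10) + 10^(76.6/10) + 10^(72.1/10) + 10^(86.2/10) = 6.208e+08.
L_total = 10·log₁₀(6.208e+08) = 87.93 dB SPL.

87.9 dB SPL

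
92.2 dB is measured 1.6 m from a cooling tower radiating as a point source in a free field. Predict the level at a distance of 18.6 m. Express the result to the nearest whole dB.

71 dB

For a point source, L₂ = L₁ − 20·log₁₀(r₂/r₁).
L₂ = 92.2 − 20·log₁₀(18.6/1.6) = 92.2 − 21.308 = 70.89 dB.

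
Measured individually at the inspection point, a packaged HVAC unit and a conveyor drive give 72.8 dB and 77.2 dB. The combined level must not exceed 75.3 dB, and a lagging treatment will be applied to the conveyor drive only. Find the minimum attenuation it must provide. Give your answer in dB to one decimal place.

5.5 dB

Everything except the conveyor drive sums to 10^(72.8/10) = 1.905e+07 in linear terms, 72.80 dB.
The limit corresponds to 10^(75.3/10) = 3.388e+07; subtracting the fixed part leaves 1.483e+07 for the conveyor drive, i.e. 71.71 dB.
Required insertion loss = 77.2 − 71.71 = 5.49 dB.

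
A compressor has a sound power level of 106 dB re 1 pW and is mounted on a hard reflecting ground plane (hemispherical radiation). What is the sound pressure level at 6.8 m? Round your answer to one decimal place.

81.4 dB

Free-field hemispherical radiation: L_p = L_w − 10·log₁₀(2π·r²), r = 6.8 m.
2π·r² = 290.5 m², 10·log₁₀ of that is 24.632 dB.
L_p = 106 − 24.632 = 81.37 dB.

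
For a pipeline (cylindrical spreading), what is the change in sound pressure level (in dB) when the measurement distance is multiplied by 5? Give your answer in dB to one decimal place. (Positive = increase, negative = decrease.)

-7.0 dB

A line source loses 3 dB per doubling of distance; generally ΔL = −10·log₁₀(r₂/r₁).
ΔL = −10·log₁₀(5) = -6.99 dB.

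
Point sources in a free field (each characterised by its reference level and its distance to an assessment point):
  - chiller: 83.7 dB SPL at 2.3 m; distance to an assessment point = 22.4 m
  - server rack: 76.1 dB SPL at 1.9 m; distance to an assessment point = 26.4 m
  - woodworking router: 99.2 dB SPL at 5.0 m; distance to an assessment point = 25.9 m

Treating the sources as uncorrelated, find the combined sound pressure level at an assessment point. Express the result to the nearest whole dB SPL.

85 dB SPL

Apply inverse-square spreading to bring every level to the receiver, then sum 10^(L/10).
chiller: 83.7 − 20·log₁₀(22.4/2.3) = 83.7 − 19.77 = 63.93 dB SPL.
server rack: 76.1 − 20·log₁₀(26.4/1.9) = 76.1 − 22.86 = 53.24 dB SPL.
woodworking router: 99.2 − 20·log₁₀(25.9/5.0) = 99.2 − 14.29 = 84.91 dB SPL.
Σ 10^(L/10) = 3.127e+08 → L_total = 10·log₁₀(3.127e+08) = 84.95 dB SPL.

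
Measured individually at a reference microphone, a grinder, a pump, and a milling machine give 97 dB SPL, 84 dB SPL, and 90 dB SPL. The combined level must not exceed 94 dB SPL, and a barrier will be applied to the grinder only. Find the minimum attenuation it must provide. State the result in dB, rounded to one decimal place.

6.0 dB

The untreated sources together contribute 10^(84/10) + 10^(90/10) = 1.251e+09, i.e. 90.97 dB SPL.
The limit corresponds to 10^(94/10) = 2.512e+09; subtracting the fixed part leaves 1.261e+09 for the grinder, i.e. 91.01 dB SPL.
So the grinder must be reduced from 97 to 91.01 dB SPL: IL = 5.99 dB.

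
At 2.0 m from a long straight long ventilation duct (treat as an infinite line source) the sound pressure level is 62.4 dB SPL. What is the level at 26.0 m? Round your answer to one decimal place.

51.3 dB SPL

For a line source, L₂ = L₁ − 10·log₁₀(r₂/r₁).
L₂ = 62.4 − 10·log₁₀(26.0/2.0) = 62.4 − 11.139 = 51.26 dB SPL.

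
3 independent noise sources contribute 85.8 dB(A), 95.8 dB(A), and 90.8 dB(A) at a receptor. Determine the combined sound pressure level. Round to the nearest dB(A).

97 dB(A)

For uncorrelated sources the intensities add, so convert each level to linear form, sum, and take 10·log₁₀ of the total.
Σ 10^(L/10) = 10^(85.8/10) + 10^(95.8/10) + 10^(90.8/10) = 5.384e+09.
L_total = 10·log₁₀(5.384e+09) = 97.31 dB(A).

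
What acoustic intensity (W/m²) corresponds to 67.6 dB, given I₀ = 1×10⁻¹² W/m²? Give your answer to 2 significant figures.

I = I₀·10^(L/10) = 10⁻¹² × 10^(67.6/10) = 10^(-5.240).

5.8e-06 W/m²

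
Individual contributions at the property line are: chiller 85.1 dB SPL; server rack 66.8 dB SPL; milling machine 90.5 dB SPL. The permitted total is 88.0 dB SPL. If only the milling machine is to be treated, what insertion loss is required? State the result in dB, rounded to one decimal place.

Fixed contribution from the other sources: Σ 10^(L/10) = 10^(85.1/10) + 10^(66.8/10) = 3.284e+08 (85.16 dB SPL).
The limit corresponds to 10^(88.0/10) = 6.310e+08; subtracting the fixed part leaves 3.026e+08 for the milling machine, i.e. 84.81 dB SPL.
So the milling machine must be reduced from 90.5 to 84.81 dB SPL: IL = 5.69 dB.

5.7 dB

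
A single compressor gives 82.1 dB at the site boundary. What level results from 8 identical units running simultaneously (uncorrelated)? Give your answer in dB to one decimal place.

N identical incoherent sources raise the level by 10·log₁₀ N.
L_total = 82.1 + 10·log₁₀(8) = 82.1 + 9.031 = 91.13 dB.

91.1 dB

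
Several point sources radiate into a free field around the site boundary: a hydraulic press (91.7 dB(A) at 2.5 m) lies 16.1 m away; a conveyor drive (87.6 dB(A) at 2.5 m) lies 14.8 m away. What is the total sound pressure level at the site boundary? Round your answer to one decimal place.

77.2 dB(A)

First find each source's level at the receiver (point-source: −20·log₁₀(r/r_ref)), then combine on an intensity basis.
hydraulic press: 91.7 − 20·log₁₀(16.1/2.5) = 91.7 − 16.18 = 75.52 dB(A).
conveyor drive: 87.6 − 20·log₁₀(14.8/2.5) = 87.6 − 15.45 = 72.15 dB(A).
Σ 10^(L/10) = 5.208e+07 → L_total = 10·log₁₀(5.208e+07) = 77.17 dB(A).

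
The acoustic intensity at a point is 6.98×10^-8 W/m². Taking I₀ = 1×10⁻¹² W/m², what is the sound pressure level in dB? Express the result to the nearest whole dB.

48 dB

Dividing by I₀ shifts the exponent by 12: I/I₀ = 6.98×10^4.
L = 10·(0.8439 + 4) = 48.44 dB.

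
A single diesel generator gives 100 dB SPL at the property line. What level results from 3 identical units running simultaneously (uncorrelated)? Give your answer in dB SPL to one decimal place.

With 3 equal, uncorrelated contributions the intensity is 3× that of one unit, giving a rise of 10·log₁₀ 3.
L_total = 100 + 10·log₁₀(3) = 100 + 4.771 = 104.77 dB SPL.

104.8 dB SPL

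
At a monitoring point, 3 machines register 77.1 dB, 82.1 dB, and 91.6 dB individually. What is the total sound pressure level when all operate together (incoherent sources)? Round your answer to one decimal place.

For uncorrelated sources the intensities add, so convert each level to linear form, sum, and take 10·log₁₀ of the total.
Σ 10^(L/10) = 10^(77.1/10) + 10^(82.1/10) + 10^(91.6/10) = 1.659e+09.
L_total = 10·log₁₀(1.659e+09) = 92.20 dB.

92.2 dB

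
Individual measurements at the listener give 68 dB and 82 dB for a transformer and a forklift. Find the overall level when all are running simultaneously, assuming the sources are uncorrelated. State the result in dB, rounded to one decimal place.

For uncorrelated sources the intensities add, so convert each level to linear form, sum, and take 10·log₁₀ of the total.
Σ 10^(L/10) = 10^(68/10) + 10^(82/10) = 1.648e+08.
L_total = 10·log₁₀(1.648e+08) = 82.17 dB.

82.2 dB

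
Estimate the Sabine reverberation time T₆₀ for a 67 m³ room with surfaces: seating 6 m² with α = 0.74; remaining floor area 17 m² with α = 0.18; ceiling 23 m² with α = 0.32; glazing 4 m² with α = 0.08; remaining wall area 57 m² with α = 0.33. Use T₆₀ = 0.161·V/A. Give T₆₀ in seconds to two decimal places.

Total absorption A = 6·0.74 + 17·0.18 + 23·0.32 + 4·0.08 + 57·0.33 = 33.99 m² sabins.
T₆₀ = 0.161·V/A = 0.161·67/33.99 = 0.317 s.

0.32 s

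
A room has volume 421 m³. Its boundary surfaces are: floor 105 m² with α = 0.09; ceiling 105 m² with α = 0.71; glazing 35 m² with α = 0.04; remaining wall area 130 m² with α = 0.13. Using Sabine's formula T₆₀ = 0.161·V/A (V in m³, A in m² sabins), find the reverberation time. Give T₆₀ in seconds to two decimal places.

0.66 s

Total absorption A = 105·0.09 + 105·0.71 + 35·0.04 + 130·0.13 = 102.30 m² sabins.
T₆₀ = 0.161·V/A = 0.161·421/102.30 = 0.663 s.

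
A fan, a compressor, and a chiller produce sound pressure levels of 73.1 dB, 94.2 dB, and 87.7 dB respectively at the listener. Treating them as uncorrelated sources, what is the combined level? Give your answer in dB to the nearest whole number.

95 dB

For uncorrelated sources the intensities add, so convert each level to linear form, sum, and take 10·log₁₀ of the total.
Σ 10^(L/10) = 10^(73.1/10) + 10^(94.2/10) + 10^(87.7/10) = 3.240e+09.
L_total = 10·log₁₀(3.240e+09) = 95.10 dB.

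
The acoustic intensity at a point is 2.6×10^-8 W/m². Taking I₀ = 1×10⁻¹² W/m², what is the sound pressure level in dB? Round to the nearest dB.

44 dB

Dividing by I₀ shifts the exponent by 12: I/I₀ = 2.6×10^4.
L = 10·(0.4150 + 4) = 44.15 dB.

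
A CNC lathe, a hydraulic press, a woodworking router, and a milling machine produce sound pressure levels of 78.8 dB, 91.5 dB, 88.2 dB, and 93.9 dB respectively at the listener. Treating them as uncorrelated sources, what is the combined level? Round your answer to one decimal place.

For uncorrelated sources the intensities add, so convert each level to linear form, sum, and take 10·log₁₀ of the total.
Σ 10^(L/10) = 10^(78.8/10) + 10^(91.5/10) + 10^(88.2/10) + 10^(93.9/10) = 4.604e+09.
L_total = 10·log₁₀(4.604e+09) = 96.63 dB.

96.6 dB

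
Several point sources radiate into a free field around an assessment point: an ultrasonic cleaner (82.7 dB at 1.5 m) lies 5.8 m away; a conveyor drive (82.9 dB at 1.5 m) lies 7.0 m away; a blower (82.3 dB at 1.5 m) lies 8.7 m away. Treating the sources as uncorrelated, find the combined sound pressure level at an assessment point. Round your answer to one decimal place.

Apply inverse-square spreading to bring every level to the receiver, then sum 10^(L/10).
ultrasonic cleaner: 82.7 − 20·log₁₀(5.8/1.5) = 82.7 − 11.75 = 70.95 dB.
conveyor drive: 82.9 − 20·log₁₀(7.0/1.5) = 82.9 − 13.38 = 69.52 dB.
blower: 82.3 − 20·log₁₀(8.7/1.5) = 82.3 − 15.27 = 67.03 dB.
Σ 10^(L/10) = 2.646e+07 → L_total = 10·log₁₀(2.646e+07) = 74.23 dB.

74.2 dB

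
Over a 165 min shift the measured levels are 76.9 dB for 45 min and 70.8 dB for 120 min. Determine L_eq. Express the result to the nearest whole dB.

73 dB

L_eq = 10·log₁₀[(1/T)·Σ tᵢ·10^(Lᵢ/10)] with T = 165 min.
Σ tᵢ·10^(Lᵢ/10) = 45·10^(76.9/10) + 120·10^(70.8/10) = 3.647e+09.
L_eq = 10·log₁₀(3.647e+09/165) = 73.44 dB.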